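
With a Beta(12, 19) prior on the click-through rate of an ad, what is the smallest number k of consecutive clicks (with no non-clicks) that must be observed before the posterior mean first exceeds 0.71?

k = 35

After k clicks and 0 non-clicks the posterior is Beta(12+k, 19), with mean (12+k)/(12+19+k).
Set (12+k)/(31+k) > 0.71 and solve: k > (0.71·31 − 12)/(1 − 0.71) = 34.517.
The smallest integer exceeding 34.517 is 35, and checking k=35: (47)/(66) = 0.7121 > 0.71.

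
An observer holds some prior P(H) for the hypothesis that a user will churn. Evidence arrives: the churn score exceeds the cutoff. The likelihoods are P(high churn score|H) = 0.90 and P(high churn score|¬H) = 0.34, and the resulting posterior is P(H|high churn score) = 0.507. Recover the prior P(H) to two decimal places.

P(H) = 0.28

In odds form, posterior odds = prior odds × likelihood ratio, so prior odds = posterior odds ÷ LR.
Posterior odds = 0.507/(1−0.507) = 1.0284. LR = 0.90/0.34 = 2.6471.
Prior odds = 1.0284/2.6471 = 0.3885, so P(H) = 0.3885/(1+0.3885) ≈ 0.28.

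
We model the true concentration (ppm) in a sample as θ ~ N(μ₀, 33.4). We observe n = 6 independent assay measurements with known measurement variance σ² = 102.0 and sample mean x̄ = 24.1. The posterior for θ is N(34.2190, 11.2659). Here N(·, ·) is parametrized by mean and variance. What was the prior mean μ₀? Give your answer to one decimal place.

The posterior mean is a precision-weighted average: μ_n = (τ₀μ₀ + τ_data·x̄)/(τ₀+τ_data), with τ₀=1/σ₀² and τ_data=n/σ².
Here τ₀ = 1/33.4 = 0.029940 and τ_data = 6/102.0 = 0.058824, so τ_n = 0.088764.
Rearranging for μ₀: μ₀ = (μ_n·τ_n − τ_data·x̄)/τ₀ = (34.2190·0.088764 − 0.058824·24.1) / 0.029940 = 1.619757/0.029940 ≈ 54.1.

μ₀ = 54.1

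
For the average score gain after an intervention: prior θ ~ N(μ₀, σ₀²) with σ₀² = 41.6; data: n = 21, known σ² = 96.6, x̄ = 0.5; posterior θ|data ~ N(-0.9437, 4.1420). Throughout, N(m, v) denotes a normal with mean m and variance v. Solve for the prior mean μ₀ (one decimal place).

μ₀ = -14.0

With known observation variance, the Normal–Normal posterior has precision τ_n = τ₀ + n/σ² and mean μ_n = (τ₀μ₀ + (n/σ²)x̄)/τ_n.
Here τ₀ = 1/41.6 = 0.024038 and τ_data = 21/96.6 = 0.217391, so τ_n = 0.241429.
Rearranging for μ₀: μ₀ = (μ_n·τ_n − τ_data·x̄)/τ₀ = (-0.9437·0.241429 − 0.217391·0.5) / 0.024038 = -0.336532/0.024038 ≈ -14.0.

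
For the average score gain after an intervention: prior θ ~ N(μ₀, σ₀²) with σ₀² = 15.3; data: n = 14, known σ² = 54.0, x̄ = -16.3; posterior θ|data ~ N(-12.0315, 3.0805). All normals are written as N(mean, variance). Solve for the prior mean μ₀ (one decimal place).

μ₀ = 4.9

With known observation variance, the Normal–Normal posterior has precision τ_n = τ₀ + n/σ² and mean μ_n = (τ₀μ₀ + (n/σ²)x̄)/τ_n.
Here τ₀ = 1/15.3 = 0.065359 and τ_data = 14/54.0 = 0.259259, so τ_n = 0.324618.
Rearranging for μ₀: μ₀ = (μ_n·τ_n − τ_data·x̄)/τ₀ = (-12.0315·0.324618 − 0.259259·-16.3) / 0.065359 = 0.320280/0.065359 ≈ 4.9.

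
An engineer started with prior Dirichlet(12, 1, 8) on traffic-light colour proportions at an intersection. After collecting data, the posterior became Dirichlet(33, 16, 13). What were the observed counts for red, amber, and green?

For a Dirichlet(α) prior with multinomial counts c, the posterior is Dirichlet(α + c) componentwise.
Counts are posterior − prior componentwise: 33−12=21, 16−1=15, 13−8=5.

counts (21, 15, 5)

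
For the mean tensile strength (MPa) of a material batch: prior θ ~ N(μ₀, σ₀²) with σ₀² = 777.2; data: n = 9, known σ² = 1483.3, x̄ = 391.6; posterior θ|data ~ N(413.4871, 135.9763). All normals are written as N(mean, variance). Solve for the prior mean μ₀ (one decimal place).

The posterior mean is a precision-weighted average: μ_n = (τ₀μ₀ + τ_data·x̄)/(τ₀+τ_data), with τ₀=1/σ₀² and τ_data=n/σ².
Here τ₀ = 1/777.2 = 0.001287 and τ_data = 9/1483.3 = 0.006068, so τ_n = 0.007355.
Rearranging for μ₀: μ₀ = (μ_n·τ_n − τ_data·x̄)/τ₀ = (413.4871·0.007355 − 0.006068·391.6) / 0.001287 = 0.664969/0.001287 ≈ 516.7.

μ₀ = 516.7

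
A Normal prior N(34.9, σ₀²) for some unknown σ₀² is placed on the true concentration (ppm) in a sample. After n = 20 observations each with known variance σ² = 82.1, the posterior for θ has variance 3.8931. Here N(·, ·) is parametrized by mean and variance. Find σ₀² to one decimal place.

Posterior precision equals prior precision plus data precision: 1/σ_n² = 1/σ₀² + n/σ².
So 1/σ₀² = 1/3.8931 − 20/82.1 = 0.256865 − 0.243605 = 0.013260.
Hence σ₀² = 1/0.013260 ≈ 75.4.

σ₀² = 75.4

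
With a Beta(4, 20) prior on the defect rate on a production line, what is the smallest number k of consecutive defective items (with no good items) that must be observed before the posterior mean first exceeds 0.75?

After k defective items and 0 good items the posterior is Beta(4+k, 20), with mean (4+k)/(4+20+k).
Set (4+k)/(24+k) > 0.75 and solve: k > (0.75·24 − 4)/(1 − 0.75) = 56.000.
The smallest integer exceeding 56.000 is 57, and checking k=57: (61)/(81) = 0.7531 > 0.75.

k = 57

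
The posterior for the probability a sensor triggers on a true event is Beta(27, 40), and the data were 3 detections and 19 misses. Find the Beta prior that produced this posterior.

Beta is conjugate to the binomial likelihood: posterior = Beta(α+s, β+f).
So α = 27 − 3 = 24 and β = 40 − 19 = 21.

Beta(24, 21)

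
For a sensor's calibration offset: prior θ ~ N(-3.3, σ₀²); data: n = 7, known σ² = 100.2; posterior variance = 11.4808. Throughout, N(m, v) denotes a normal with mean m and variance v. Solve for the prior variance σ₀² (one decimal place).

For the Normal–Normal model with known σ², precisions add: τ_n = τ₀ + n/σ².
So 1/σ₀² = 1/11.4808 − 7/100.2 = 0.087102 − 0.069860 = 0.017242.
Hence σ₀² = 1/0.017242 ≈ 58.0.

σ₀² = 58.0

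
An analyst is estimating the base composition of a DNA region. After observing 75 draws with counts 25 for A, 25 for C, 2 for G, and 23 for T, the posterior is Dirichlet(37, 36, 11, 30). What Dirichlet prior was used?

For a Dirichlet(α) prior with multinomial counts c, the posterior is Dirichlet(α + c) componentwise.
Subtract each count from the matching posterior parameter: 37−25=12, 36−25=11, 11−2=9, 30−23=7.

Dirichlet(12, 11, 9, 7)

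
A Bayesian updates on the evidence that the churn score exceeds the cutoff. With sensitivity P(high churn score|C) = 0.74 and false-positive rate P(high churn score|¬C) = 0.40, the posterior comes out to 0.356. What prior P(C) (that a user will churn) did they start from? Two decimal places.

In odds form, posterior odds = prior odds × likelihood ratio, so prior odds = posterior odds ÷ LR.
Posterior odds = 0.356/(1−0.356) = 0.5528. LR = 0.74/0.40 = 1.8500.
Prior odds = 0.5528/1.8500 = 0.2988, so P(C) = 0.2988/(1+0.2988) ≈ 0.23.

P(C) = 0.23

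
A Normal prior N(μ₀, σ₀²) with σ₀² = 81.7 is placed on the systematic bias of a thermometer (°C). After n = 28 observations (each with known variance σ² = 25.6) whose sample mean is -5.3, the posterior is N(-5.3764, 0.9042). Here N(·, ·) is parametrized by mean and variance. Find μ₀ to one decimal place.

The posterior mean is a precision-weighted average: μ_n = (τ₀μ₀ + τ_data·x̄)/(τ₀+τ_data), with τ₀=1/σ₀² and τ_data=n/σ².
Here τ₀ = 1/81.7 = 0.012240 and τ_data = 28/25.6 = 1.093750, so τ_n = 1.105990.
Rearranging for μ₀: μ₀ = (μ_n·τ_n − τ_data·x̄)/τ₀ = (-5.3764·1.105990 − 1.093750·-5.3) / 0.012240 = -0.149370/0.012240 ≈ -12.2.

μ₀ = -12.2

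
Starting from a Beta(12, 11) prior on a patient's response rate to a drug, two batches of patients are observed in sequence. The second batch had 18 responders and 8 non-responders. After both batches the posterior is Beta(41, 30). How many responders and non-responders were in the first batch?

11 responders and 11 non-responders

Because Beta–binomial updating is additive in the counts, the combined data contributed (α_post−α_prior, β_post−β_prior) successes and failures.
Total across both batches: 41−12=29 responders, 30−11=19 non-responders.
Subtract the second batch: 29−18=11 responders and 19−8=11 non-responders.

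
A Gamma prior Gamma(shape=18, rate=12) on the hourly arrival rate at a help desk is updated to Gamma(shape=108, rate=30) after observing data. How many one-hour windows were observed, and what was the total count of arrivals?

n = 18 one-hour windows with total 90 arrivals

Gamma–Poisson conjugacy: posterior shape = α + Σxᵢ, posterior rate = β + n.
Matching: Σxᵢ = 108 − 18 = 90 and n = 30 − 12 = 18.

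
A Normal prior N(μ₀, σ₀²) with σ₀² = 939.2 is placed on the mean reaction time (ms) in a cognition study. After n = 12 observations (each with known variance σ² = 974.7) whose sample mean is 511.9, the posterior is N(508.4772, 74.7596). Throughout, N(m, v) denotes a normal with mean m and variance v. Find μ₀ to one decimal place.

μ₀ = 468.9

The posterior mean is a precision-weighted average: μ_n = (τ₀μ₀ + τ_data·x̄)/(τ₀+τ_data), with τ₀=1/σ₀² and τ_data=n/σ².
Here τ₀ = 1/939.2 = 0.001065 and τ_data = 12/974.7 = 0.012311, so τ_n = 0.013376.
Rearranging for μ₀: μ₀ = (μ_n·τ_n − τ_data·x̄)/τ₀ = (508.4772·0.013376 − 0.012311·511.9) / 0.001065 = 0.499390/0.001065 ≈ 468.9.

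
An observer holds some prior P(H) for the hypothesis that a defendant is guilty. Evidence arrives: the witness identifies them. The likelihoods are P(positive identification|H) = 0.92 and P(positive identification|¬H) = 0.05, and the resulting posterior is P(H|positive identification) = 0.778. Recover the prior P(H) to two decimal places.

In odds form, posterior odds = prior odds × likelihood ratio, so prior odds = posterior odds ÷ LR.
Posterior odds = 0.778/(1−0.778) = 3.5045. LR = 0.92/0.05 = 18.4000.
Prior odds = 3.5045/18.4000 = 0.1905, so P(H) = 0.1905/(1+0.1905) ≈ 0.16.

P(H) = 0.16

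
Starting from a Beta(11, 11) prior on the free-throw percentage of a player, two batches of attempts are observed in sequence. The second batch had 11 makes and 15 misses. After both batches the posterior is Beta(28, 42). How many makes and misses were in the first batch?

Sequential conjugate updates are equivalent to a single update on the pooled data, so total successes = posterior α − prior α and total failures = posterior β − prior β.
Total across both batches: 28−11=17 makes, 42−11=31 misses.
Subtract the second batch: 17−11=6 makes and 31−15=16 misses.

6 makes and 16 misses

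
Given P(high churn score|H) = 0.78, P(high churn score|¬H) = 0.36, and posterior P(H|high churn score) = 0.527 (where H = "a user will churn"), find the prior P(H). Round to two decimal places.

Bayes' rule in odds form gives O(H|E) = O(H)·[P(E|H)/P(E|¬H)], hence O(H) = O(H|E)/LR.
Posterior odds = 0.527/(1−0.527) = 1.1142. LR = 0.78/0.36 = 2.1667.
Prior odds = 1.1142/2.1667 = 0.5142, so P(H) = 0.5142/(1+0.5142) ≈ 0.34.

P(H) = 0.34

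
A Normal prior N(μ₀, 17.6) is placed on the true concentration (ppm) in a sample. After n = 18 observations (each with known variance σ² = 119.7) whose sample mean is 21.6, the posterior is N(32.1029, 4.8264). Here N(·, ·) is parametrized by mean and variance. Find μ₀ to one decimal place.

The posterior mean is a precision-weighted average: μ_n = (τ₀μ₀ + τ_data·x̄)/(τ₀+τ_data), with τ₀=1/σ₀² and τ_data=n/σ².
Here τ₀ = 1/17.6 = 0.056818 and τ_data = 18/119.7 = 0.150376, so τ_n = 0.207194.
Rearranging for μ₀: μ₀ = (μ_n·τ_n − τ_data·x̄)/τ₀ = (32.1029·0.207194 − 0.150376·21.6) / 0.056818 = 3.403407/0.056818 ≈ 59.9.

μ₀ = 59.9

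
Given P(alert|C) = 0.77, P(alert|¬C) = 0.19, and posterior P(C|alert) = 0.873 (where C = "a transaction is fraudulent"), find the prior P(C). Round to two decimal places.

In odds form, posterior odds = prior odds × likelihood ratio, so prior odds = posterior odds ÷ LR.
Posterior odds = 0.873/(1−0.873) = 6.8740. LR = 0.77/0.19 = 4.0526.
Prior odds = 6.8740/4.0526 = 1.6962, so P(C) = 1.6962/(1+1.6962) ≈ 0.63.

P(C) = 0.63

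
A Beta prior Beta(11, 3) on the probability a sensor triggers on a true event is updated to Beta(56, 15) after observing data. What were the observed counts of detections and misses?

Under Beta–binomial conjugacy the posterior parameters are (a+s, b+f).
Match parameters: s=56−11=45, f=15−3=12.

45 detections and 12 misses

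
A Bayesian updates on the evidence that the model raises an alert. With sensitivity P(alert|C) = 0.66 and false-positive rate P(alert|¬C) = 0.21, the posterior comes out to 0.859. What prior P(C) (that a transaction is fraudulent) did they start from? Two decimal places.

P(C) = 0.66

Bayes' rule in odds form gives O(C|E) = O(C)·[P(E|C)/P(E|¬C)], hence O(C) = O(C|E)/LR.
Posterior odds = 0.859/(1−0.859) = 6.0922. LR = 0.66/0.21 = 3.1429.
Prior odds = 6.0922/3.1429 = 1.9384, so P(C) = 1.9384/(1+1.9384) ≈ 0.66.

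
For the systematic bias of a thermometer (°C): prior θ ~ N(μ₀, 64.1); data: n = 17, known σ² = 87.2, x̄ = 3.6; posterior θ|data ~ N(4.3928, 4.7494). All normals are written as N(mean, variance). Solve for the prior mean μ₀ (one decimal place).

The posterior mean is a precision-weighted average: μ_n = (τ₀μ₀ + τ_data·x̄)/(τ₀+τ_data), with τ₀=1/σ₀² and τ_data=n/σ².
Here τ₀ = 1/64.1 = 0.015601 and τ_data = 17/87.2 = 0.194954, so τ_n = 0.210555.
Rearranging for μ₀: μ₀ = (μ_n·τ_n − τ_data·x̄)/τ₀ = (4.3928·0.210555 − 0.194954·3.6) / 0.015601 = 0.223092/0.015601 ≈ 14.3.

μ₀ = 14.3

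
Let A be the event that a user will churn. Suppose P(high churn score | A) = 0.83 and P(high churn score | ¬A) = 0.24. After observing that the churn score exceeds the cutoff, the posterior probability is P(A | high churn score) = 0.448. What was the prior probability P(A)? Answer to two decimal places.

P(A) = 0.19

Bayes' rule in odds form gives O(A|E) = O(A)·[P(E|A)/P(E|¬A)], hence O(A) = O(A|E)/LR.
Posterior odds = 0.448/(1−0.448) = 0.8116. LR = 0.83/0.24 = 3.4583.
Prior odds = 0.8116/3.4583 = 0.2347, so P(A) = 0.2347/(1+0.2347) ≈ 0.19.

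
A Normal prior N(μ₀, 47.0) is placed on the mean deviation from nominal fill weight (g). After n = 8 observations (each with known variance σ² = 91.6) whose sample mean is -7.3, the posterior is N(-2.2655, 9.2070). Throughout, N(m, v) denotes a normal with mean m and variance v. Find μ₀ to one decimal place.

The posterior mean is a precision-weighted average: μ_n = (τ₀μ₀ + τ_data·x̄)/(τ₀+τ_data), with τ₀=1/σ₀² and τ_data=n/σ².
Here τ₀ = 1/47.0 = 0.021277 and τ_data = 8/91.6 = 0.087336, so τ_n = 0.108613.
Rearranging for μ₀: μ₀ = (μ_n·τ_n − τ_data·x̄)/τ₀ = (-2.2655·0.108613 − 0.087336·-7.3) / 0.021277 = 0.391490/0.021277 ≈ 18.4.

μ₀ = 18.4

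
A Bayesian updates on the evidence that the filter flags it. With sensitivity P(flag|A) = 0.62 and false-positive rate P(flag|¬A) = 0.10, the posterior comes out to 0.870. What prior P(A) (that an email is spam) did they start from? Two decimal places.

In odds form, posterior odds = prior odds × likelihood ratio, so prior odds = posterior odds ÷ LR.
Posterior odds = 0.870/(1−0.870) = 6.6923. LR = 0.62/0.10 = 6.2000.
Prior odds = 6.6923/6.2000 = 1.0794, so P(A) = 1.0794/(1+1.0794) ≈ 0.52.

P(A) = 0.52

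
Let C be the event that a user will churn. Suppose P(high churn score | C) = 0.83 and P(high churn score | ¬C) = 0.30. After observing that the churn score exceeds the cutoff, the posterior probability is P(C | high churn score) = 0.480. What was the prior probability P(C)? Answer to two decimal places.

P(C) = 0.25

Bayes' rule in odds form gives O(C|E) = O(C)·[P(E|C)/P(E|¬C)], hence O(C) = O(C|E)/LR.
Posterior odds = 0.480/(1−0.480) = 0.9231. LR = 0.83/0.30 = 2.7667.
Prior odds = 0.9231/2.7667 = 0.3336, so P(C) = 0.3336/(1+0.3336) ≈ 0.25.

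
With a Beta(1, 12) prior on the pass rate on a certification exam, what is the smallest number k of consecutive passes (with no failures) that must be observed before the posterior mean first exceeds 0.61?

After k passes and 0 failures the posterior is Beta(1+k, 12), with mean (1+k)/(1+12+k).
Set (1+k)/(13+k) > 0.61 and solve: k > (0.61·13 − 1)/(1 − 0.61) = 17.769.
The smallest integer exceeding 17.769 is 18.

k = 18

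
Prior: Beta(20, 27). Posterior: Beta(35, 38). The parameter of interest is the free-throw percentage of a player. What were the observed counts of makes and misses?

Under Beta–binomial conjugacy the posterior parameters are (a+s, b+f).
Match parameters: s=35−20=15, f=38−27=11.

15 makes and 11 misses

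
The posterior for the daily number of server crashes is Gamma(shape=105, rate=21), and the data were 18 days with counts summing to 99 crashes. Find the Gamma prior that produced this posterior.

Gamma–Poisson conjugacy: posterior shape = α + Σxᵢ, posterior rate = β + n.
So α = 105 − 99 = 6 and β = 21 − 18 = 3.

Gamma(shape=6, rate=3)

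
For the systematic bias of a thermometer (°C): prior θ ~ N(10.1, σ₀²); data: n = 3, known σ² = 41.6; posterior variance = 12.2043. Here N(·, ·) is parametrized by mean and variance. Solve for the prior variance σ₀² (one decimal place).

Posterior precision equals prior precision plus data precision: 1/σ_n² = 1/σ₀² + n/σ².
So 1/σ₀² = 1/12.2043 − 3/41.6 = 0.081938 − 0.072115 = 0.009823.
Hence σ₀² = 1/0.009823 ≈ 101.8.

σ₀² = 101.8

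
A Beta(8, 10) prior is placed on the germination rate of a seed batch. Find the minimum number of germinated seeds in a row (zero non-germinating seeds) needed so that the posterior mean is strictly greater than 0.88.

k = 66

After k germinated seeds and 0 non-germinating seeds the posterior is Beta(8+k, 10), with mean (8+k)/(8+10+k).
Set (8+k)/(18+k) > 0.88 and solve: k > (0.88·18 − 8)/(1 − 0.88) = 65.333.
The smallest integer exceeding 65.333 is 66.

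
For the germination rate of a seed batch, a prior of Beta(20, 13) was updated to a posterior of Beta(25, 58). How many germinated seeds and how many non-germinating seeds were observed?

Under Beta–binomial conjugacy the posterior parameters are (α+s, β+f).
Match parameters: s=25−20=5, f=58−13=45.

5 germinated seeds and 45 non-germinating seeds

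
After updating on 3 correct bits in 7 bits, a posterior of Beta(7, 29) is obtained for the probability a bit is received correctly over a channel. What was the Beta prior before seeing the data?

A Beta(a, b) prior with s successes and f failures in binomial data gives a Beta(a+s, b+f) posterior.
Subtract the data counts: 7−3=4, 29−4=25.

Beta(4, 25)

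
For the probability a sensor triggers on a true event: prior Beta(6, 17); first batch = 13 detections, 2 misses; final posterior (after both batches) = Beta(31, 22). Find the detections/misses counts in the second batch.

12 detections and 3 misses

Sequential conjugate updates are equivalent to a single update on the pooled data, so total successes = posterior α − prior α and total failures = posterior β − prior β.
Total across both batches: 31−6=25 detections, 22−17=5 misses.
Subtract the first batch: 25−13=12 detections and 5−2=3 misses.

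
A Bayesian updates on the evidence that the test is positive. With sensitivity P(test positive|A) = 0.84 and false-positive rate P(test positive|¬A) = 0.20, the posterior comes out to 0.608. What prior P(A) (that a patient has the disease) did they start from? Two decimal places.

P(A) = 0.27

Bayes' rule in odds form gives O(A|E) = O(A)·[P(E|A)/P(E|¬A)], hence O(A) = O(A|E)/LR.
Posterior odds = 0.608/(1−0.608) = 1.5510. LR = 0.84/0.20 = 4.2000.
Prior odds = 1.5510/4.2000 = 0.3693, so P(A) = 0.3693/(1+0.3693) ≈ 0.27.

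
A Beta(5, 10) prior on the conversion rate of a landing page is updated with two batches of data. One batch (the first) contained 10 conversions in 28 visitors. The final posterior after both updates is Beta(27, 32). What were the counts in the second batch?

12 conversions and 4 bounces

Sequential conjugate updates are equivalent to a single update on the pooled data, so total successes = posterior α − prior α and total failures = posterior β − prior β.
Total across both batches: 27−5=22 conversions, 32−10=22 bounces.
Subtract the first batch: 22−10=12 conversions and 22−18=4 bounces.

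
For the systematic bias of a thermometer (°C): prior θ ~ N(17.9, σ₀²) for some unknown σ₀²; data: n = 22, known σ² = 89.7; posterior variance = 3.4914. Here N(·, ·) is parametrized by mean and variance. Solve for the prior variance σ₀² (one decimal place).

σ₀² = 24.3

Posterior precision equals prior precision plus data precision: 1/σ_n² = 1/σ₀² + n/σ².
So 1/σ₀² = 1/3.4914 − 22/89.7 = 0.286418 − 0.245262 = 0.041156.
Hence σ₀² = 1/0.041156 ≈ 24.3.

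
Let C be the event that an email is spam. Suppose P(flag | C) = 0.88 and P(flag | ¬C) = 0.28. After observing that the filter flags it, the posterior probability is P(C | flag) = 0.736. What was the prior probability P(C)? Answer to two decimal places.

P(C) = 0.47

Bayes' rule in odds form gives O(C|E) = O(C)·[P(E|C)/P(E|¬C)], hence O(C) = O(C|E)/LR.
Posterior odds = 0.736/(1−0.736) = 2.7879. LR = 0.88/0.28 = 3.1429.
Prior odds = 2.7879/3.1429 = 0.8870, so P(C) = 0.8870/(1+0.8870) ≈ 0.47.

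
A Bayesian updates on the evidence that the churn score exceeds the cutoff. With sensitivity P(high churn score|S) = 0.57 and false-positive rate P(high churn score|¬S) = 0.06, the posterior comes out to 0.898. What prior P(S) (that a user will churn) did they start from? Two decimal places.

P(S) = 0.48

In odds form, posterior odds = prior odds × likelihood ratio, so prior odds = posterior odds ÷ LR.
Posterior odds = 0.898/(1−0.898) = 8.8039. LR = 0.57/0.06 = 9.5000.
Prior odds = 8.8039/9.5000 = 0.9267, so P(S) = 0.9267/(1+0.9267) ≈ 0.48.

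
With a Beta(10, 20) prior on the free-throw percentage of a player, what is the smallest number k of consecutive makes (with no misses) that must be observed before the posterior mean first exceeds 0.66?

After k makes and 0 misses the posterior is Beta(10+k, 20), with mean (10+k)/(10+20+k).
Set (10+k)/(30+k) > 0.66 and solve: k > (0.66·30 − 10)/(1 − 0.66) = 28.824.
The smallest integer exceeding 28.824 is 29, and checking k=29: (39)/(59) = 0.6610 > 0.66.

k = 29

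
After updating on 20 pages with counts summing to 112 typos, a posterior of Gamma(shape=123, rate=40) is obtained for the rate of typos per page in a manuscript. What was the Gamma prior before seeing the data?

A Gamma(α, β) prior (rate parametrization) on a Poisson rate with n observations summing to S gives posterior Gamma(α+S, β+n).
So α = 123 − 112 = 11 and β = 40 − 20 = 20.

Gamma(shape=11, rate=20)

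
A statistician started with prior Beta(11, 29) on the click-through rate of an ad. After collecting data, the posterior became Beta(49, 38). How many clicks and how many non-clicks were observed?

38 clicks and 9 non-clicks

A Beta(α, β) prior with s successes and f failures in binomial data gives a Beta(α+s, β+f) posterior.
So s = 49 − 11 = 38 and f = 38 − 29 = 9.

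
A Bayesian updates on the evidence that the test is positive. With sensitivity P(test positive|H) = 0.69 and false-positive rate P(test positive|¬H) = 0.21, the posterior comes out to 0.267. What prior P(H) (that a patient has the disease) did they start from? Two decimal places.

P(H) = 0.10

In odds form, posterior odds = prior odds × likelihood ratio, so prior odds = posterior odds ÷ LR.
Posterior odds = 0.267/(1−0.267) = 0.3643. LR = 0.69/0.21 = 3.2857.
Prior odds = 0.3643/3.2857 = 0.1109, so P(H) = 0.1109/(1+0.1109) ≈ 0.10.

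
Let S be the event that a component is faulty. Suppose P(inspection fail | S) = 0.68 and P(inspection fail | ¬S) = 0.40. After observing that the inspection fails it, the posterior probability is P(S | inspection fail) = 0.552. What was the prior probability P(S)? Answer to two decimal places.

In odds form, posterior odds = prior odds × likelihood ratio, so prior odds = posterior odds ÷ LR.
Posterior odds = 0.552/(1−0.552) = 1.2321. LR = 0.68/0.40 = 1.7000.
Prior odds = 1.2321/1.7000 = 0.7248, so P(S) = 0.7248/(1+0.7248) ≈ 0.42.

P(S) = 0.42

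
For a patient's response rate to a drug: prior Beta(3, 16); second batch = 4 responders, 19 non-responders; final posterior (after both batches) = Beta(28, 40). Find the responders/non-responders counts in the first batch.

21 responders and 5 non-responders

Sequential conjugate updates are equivalent to a single update on the pooled data, so total successes = posterior α − prior α and total failures = posterior β − prior β.
Total across both batches: 28−3=25 responders, 40−16=24 non-responders.
Subtract the second batch: 25−4=21 responders and 24−19=5 non-responders.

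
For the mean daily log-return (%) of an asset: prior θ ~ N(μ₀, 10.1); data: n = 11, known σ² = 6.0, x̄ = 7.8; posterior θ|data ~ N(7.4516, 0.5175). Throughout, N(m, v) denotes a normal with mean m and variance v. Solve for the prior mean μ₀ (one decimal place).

The posterior mean is a precision-weighted average: μ_n = (τ₀μ₀ + τ_data·x̄)/(τ₀+τ_data), with τ₀=1/σ₀² and τ_data=n/σ².
Here τ₀ = 1/10.1 = 0.099010 and τ_data = 11/6.0 = 1.833333, so τ_n = 1.932343.
Rearranging for μ₀: μ₀ = (μ_n·τ_n − τ_data·x̄)/τ₀ = (7.4516·1.932343 − 1.833333·7.8) / 0.099010 = 0.099050/0.099010 ≈ 1.0.

μ₀ = 1.0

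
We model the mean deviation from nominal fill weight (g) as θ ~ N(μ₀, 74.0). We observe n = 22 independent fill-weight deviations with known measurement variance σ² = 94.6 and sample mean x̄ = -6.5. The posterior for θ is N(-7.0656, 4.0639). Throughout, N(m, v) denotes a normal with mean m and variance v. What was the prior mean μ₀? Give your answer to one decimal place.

The posterior mean is a precision-weighted average: μ_n = (τ₀μ₀ + τ_data·x̄)/(τ₀+τ_data), with τ₀=1/σ₀² and τ_data=n/σ².
Here τ₀ = 1/74.0 = 0.013514 and τ_data = 22/94.6 = 0.232558, so τ_n = 0.246072.
Rearranging for μ₀: μ₀ = (μ_n·τ_n − τ_data·x̄)/τ₀ = (-7.0656·0.246072 − 0.232558·-6.5) / 0.013514 = -0.227019/0.013514 ≈ -16.8.

μ₀ = -16.8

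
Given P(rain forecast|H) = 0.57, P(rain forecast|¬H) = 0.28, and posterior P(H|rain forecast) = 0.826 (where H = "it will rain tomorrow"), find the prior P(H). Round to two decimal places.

Bayes' rule in odds form gives O(H|E) = O(H)·[P(E|H)/P(E|¬H)], hence O(H) = O(H|E)/LR.
Posterior odds = 0.826/(1−0.826) = 4.7471. LR = 0.57/0.28 = 2.0357.
Prior odds = 4.7471/2.0357 = 2.3319, so P(H) = 2.3319/(1+2.3319) ≈ 0.70.

P(H) = 0.70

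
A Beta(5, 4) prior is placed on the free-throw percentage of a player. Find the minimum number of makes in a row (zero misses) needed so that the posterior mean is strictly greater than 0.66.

After k makes and 0 misses the posterior is Beta(5+k, 4), with mean (5+k)/(5+4+k).
Set (5+k)/(9+k) > 0.66 and solve: k > (0.66·9 − 5)/(1 − 0.66) = 2.765.
The smallest integer exceeding 2.765 is 3.

k = 3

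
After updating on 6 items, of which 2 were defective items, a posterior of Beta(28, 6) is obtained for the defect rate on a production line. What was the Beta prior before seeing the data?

A Beta(α, β) prior with s successes and f failures in binomial data gives a Beta(α+s, β+f) posterior.
Subtract the data counts: 28−2=26, 6−4=2.

Beta(26, 2)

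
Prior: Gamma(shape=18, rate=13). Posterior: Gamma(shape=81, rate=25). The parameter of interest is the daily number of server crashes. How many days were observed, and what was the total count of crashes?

Gamma–Poisson conjugacy: posterior shape = α + Σxᵢ, posterior rate = β + n.
Matching: Σxᵢ = 81 − 18 = 63 and n = 25 − 13 = 12.

n = 12 days with total 63 crashes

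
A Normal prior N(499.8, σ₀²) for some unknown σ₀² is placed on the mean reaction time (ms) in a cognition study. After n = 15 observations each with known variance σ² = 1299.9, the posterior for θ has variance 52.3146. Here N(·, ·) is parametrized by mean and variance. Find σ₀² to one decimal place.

For the Normal–Normal model with known σ², precisions add: τ_n = τ₀ + n/σ².
So 1/σ₀² = 1/52.3146 − 15/1299.9 = 0.019115 − 0.011539 = 0.007576.
Hence σ₀² = 1/0.007576 ≈ 132.0.

σ₀² = 132.0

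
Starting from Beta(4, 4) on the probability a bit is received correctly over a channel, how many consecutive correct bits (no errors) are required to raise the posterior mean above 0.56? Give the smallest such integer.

After k correct bits and 0 errors the posterior is Beta(4+k, 4), with mean (4+k)/(4+4+k).
Set (4+k)/(8+k) > 0.56 and solve: k > (0.56·8 − 4)/(1 − 0.56) = 1.091.
The smallest integer exceeding 1.091 is 2.

k = 2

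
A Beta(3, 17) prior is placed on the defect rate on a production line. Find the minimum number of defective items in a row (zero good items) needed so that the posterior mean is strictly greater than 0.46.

k = 12

After k defective items and 0 good items the posterior is Beta(3+k, 17), with mean (3+k)/(3+17+k).
Set (3+k)/(20+k) > 0.46 and solve: k > (0.46·20 − 3)/(1 − 0.46) = 11.481.
The smallest integer exceeding 11.481 is 12, and checking k=12: (15)/(32) = 0.4688 > 0.46.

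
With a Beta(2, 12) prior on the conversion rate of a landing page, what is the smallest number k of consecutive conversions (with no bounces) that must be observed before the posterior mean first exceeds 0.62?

After k conversions and 0 bounces the posterior is Beta(2+k, 12), with mean (2+k)/(2+12+k).
Set (2+k)/(14+k) > 0.62 and solve: k > (0.62·14 − 2)/(1 − 0.62) = 17.579.
The smallest integer exceeding 17.579 is 18.

k = 18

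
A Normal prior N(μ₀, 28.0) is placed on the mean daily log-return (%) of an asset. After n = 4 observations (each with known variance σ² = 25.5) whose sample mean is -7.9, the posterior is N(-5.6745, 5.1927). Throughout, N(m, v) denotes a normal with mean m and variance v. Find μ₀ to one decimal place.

With known observation variance, the Normal–Normal posterior has precision τ_n = τ₀ + n/σ² and mean μ_n = (τ₀μ₀ + (n/σ²)x̄)/τ_n.
Here τ₀ = 1/28.0 = 0.035714 and τ_data = 4/25.5 = 0.156863, so τ_n = 0.192577.
Rearranging for μ₀: μ₀ = (μ_n·τ_n − τ_data·x̄)/τ₀ = (-5.6745·0.192577 − 0.156863·-7.9) / 0.035714 = 0.146440/0.035714 ≈ 4.1.

μ₀ = 4.1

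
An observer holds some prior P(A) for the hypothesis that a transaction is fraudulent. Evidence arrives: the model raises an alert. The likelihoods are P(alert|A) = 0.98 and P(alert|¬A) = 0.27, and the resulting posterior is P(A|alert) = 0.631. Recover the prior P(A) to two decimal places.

Bayes' rule in odds form gives O(A|E) = O(A)·[P(E|A)/P(E|¬A)], hence O(A) = O(A|E)/LR.
Posterior odds = 0.631/(1−0.631) = 1.7100. LR = 0.98/0.27 = 3.6296.
Prior odds = 1.7100/3.6296 = 0.4711, so P(A) = 0.4711/(1+0.4711) ≈ 0.32.

P(A) = 0.32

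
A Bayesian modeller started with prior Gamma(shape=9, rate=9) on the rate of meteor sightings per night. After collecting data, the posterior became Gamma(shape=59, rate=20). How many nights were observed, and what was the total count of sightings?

Gamma–Poisson conjugacy: posterior shape = α + Σxᵢ, posterior rate = β + n.
Matching: Σxᵢ = 59 − 9 = 50 and n = 20 − 9 = 11.

n = 11 nights with total 50 sightings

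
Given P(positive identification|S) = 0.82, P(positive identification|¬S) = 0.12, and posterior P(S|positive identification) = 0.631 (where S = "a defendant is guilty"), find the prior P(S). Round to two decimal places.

In odds form, posterior odds = prior odds × likelihood ratio, so prior odds = posterior odds ÷ LR.
Posterior odds = 0.631/(1−0.631) = 1.7100. LR = 0.82/0.12 = 6.8333.
Prior odds = 1.7100/6.8333 = 0.2502, so P(S) = 0.2502/(1+0.2502) ≈ 0.20.

P(S) = 0.20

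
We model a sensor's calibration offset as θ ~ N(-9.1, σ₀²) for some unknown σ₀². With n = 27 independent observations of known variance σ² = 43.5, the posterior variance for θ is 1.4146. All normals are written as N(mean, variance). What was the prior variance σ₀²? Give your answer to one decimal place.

σ₀² = 11.6

For the Normal–Normal model with known σ², precisions add: τ_n = τ₀ + n/σ².
So 1/σ₀² = 1/1.4146 − 27/43.5 = 0.706914 − 0.620690 = 0.086224.
Hence σ₀² = 1/0.086224 ≈ 11.6.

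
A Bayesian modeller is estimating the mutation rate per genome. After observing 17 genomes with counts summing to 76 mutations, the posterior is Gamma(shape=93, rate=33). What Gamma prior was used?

Gamma–Poisson conjugacy: posterior shape = α + Σxᵢ, posterior rate = β + n.
So α = 93 − 76 = 17 and β = 33 − 17 = 16.

Gamma(shape=17, rate=16)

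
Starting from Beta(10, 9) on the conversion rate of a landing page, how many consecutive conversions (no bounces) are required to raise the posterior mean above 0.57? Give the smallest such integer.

k = 2

After k conversions and 0 bounces the posterior is Beta(10+k, 9), with mean (10+k)/(10+9+k).
Set (10+k)/(19+k) > 0.57 and solve: k > (0.57·19 − 10)/(1 − 0.57) = 1.930.
The smallest integer exceeding 1.930 is 2, and checking k=2: (12)/(21) = 0.5714 > 0.57.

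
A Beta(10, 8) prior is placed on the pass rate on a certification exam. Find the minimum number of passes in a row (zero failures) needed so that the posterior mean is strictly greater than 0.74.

k = 13

After k passes and 0 failures the posterior is Beta(10+k, 8), with mean (10+k)/(10+8+k).
Set (10+k)/(18+k) > 0.74 and solve: k > (0.74·18 − 10)/(1 − 0.74) = 12.769.
The smallest integer exceeding 12.769 is 13.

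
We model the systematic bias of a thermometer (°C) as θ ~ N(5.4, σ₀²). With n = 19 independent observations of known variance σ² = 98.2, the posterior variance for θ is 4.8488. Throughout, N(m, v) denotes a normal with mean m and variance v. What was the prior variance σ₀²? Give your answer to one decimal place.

For the Normal–Normal model with known σ², precisions add: τ_n = τ₀ + n/σ².
So 1/σ₀² = 1/4.8488 − 19/98.2 = 0.206237 − 0.193483 = 0.012754.
Hence σ₀² = 1/0.012754 ≈ 78.4.

σ₀² = 78.4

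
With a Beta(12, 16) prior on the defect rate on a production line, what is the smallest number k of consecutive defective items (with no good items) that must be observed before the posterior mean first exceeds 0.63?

k = 16

After k defective items and 0 good items the posterior is Beta(12+k, 16), with mean (12+k)/(12+16+k).
Set (12+k)/(28+k) > 0.63 and solve: k > (0.63·28 − 12)/(1 − 0.63) = 15.243.
The smallest integer exceeding 15.243 is 16.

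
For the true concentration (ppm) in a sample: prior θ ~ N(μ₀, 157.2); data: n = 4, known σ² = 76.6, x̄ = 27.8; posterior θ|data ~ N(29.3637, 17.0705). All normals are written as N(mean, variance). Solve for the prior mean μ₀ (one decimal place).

μ₀ = 42.2

With known observation variance, the Normal–Normal posterior has precision τ_n = τ₀ + n/σ² and mean μ_n = (τ₀μ₀ + (n/σ²)x̄)/τ_n.
Here τ₀ = 1/157.2 = 0.006361 and τ_data = 4/76.6 = 0.052219, so τ_n = 0.058580.
Rearranging for μ₀: μ₀ = (μ_n·τ_n − τ_data·x̄)/τ₀ = (29.3637·0.058580 − 0.052219·27.8) / 0.006361 = 0.268437/0.006361 ≈ 42.2.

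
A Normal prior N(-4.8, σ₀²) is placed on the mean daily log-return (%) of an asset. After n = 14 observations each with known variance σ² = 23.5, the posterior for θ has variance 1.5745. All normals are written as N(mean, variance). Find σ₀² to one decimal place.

σ₀² = 25.4

Posterior precision equals prior precision plus data precision: 1/σ_n² = 1/σ₀² + n/σ².
So 1/σ₀² = 1/1.5745 − 14/23.5 = 0.635122 − 0.595745 = 0.039377.
Hence σ₀² = 1/0.039377 ≈ 25.4.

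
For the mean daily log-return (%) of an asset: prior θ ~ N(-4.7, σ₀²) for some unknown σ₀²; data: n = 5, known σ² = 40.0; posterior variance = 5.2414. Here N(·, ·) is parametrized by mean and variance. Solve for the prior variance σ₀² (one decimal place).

For the Normal–Normal model with known σ², precisions add: τ_n = τ₀ + n/σ².
So 1/σ₀² = 1/5.2414 − 5/40.0 = 0.190789 − 0.125000 = 0.065789.
Hence σ₀² = 1/0.065789 ≈ 15.2.

σ₀² = 15.2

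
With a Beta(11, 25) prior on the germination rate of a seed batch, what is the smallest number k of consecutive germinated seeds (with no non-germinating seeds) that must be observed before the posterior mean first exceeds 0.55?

k = 20

After k germinated seeds and 0 non-germinating seeds the posterior is Beta(11+k, 25), with mean (11+k)/(11+25+k).
Set (11+k)/(36+k) > 0.55 and solve: k > (0.55·36 − 11)/(1 − 0.55) = 19.556.
The smallest integer exceeding 19.556 is 20, and checking k=20: (31)/(56) = 0.5536 > 0.55.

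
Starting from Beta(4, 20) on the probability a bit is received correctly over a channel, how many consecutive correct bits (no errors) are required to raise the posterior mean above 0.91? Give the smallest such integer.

After k correct bits and 0 errors the posterior is Beta(4+k, 20), with mean (4+k)/(4+20+k).
Set (4+k)/(24+k) > 0.91 and solve: k > (0.91·24 − 4)/(1 − 0.91) = 198.222.
The smallest integer exceeding 198.222 is 199, and checking k=199: (203)/(223) = 0.9103 > 0.91.

k = 199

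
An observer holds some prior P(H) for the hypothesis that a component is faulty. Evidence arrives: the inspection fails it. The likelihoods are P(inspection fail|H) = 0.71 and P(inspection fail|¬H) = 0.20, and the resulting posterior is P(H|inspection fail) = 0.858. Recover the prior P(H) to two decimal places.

P(H) = 0.63

Bayes' rule in odds form gives O(H|E) = O(H)·[P(E|H)/P(E|¬H)], hence O(H) = O(H|E)/LR.
Posterior odds = 0.858/(1−0.858) = 6.0423. LR = 0.71/0.20 = 3.5500.
Prior odds = 6.0423/3.5500 = 1.7021, so P(H) = 1.7021/(1+1.7021) ≈ 0.63.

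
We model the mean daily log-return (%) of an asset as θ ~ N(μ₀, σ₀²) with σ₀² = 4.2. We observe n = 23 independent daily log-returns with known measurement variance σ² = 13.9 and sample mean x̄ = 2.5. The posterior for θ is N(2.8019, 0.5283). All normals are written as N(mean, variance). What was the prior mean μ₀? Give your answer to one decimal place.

With known observation variance, the Normal–Normal posterior has precision τ_n = τ₀ + n/σ² and mean μ_n = (τ₀μ₀ + (n/σ²)x̄)/τ_n.
Here τ₀ = 1/4.2 = 0.238095 and τ_data = 23/13.9 = 1.654676, so τ_n = 1.892771.
Rearranging for μ₀: μ₀ = (μ_n·τ_n − τ_data·x̄)/τ₀ = (2.8019·1.892771 − 1.654676·2.5) / 0.238095 = 1.166665/0.238095 ≈ 4.9.

μ₀ = 4.9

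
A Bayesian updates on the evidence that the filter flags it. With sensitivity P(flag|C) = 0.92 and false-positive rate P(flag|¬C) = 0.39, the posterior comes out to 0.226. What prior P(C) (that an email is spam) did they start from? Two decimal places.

P(C) = 0.11

In odds form, posterior odds = prior odds × likelihood ratio, so prior odds = posterior odds ÷ LR.
Posterior odds = 0.226/(1−0.226) = 0.2920. LR = 0.92/0.39 = 2.3590.
Prior odds = 0.2920/2.3590 = 0.1238, so P(C) = 0.1238/(1+0.1238) ≈ 0.11.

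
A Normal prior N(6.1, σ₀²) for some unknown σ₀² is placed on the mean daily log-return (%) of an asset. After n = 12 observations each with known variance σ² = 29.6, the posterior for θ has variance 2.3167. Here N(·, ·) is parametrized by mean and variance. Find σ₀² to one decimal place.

Posterior precision equals prior precision plus data precision: 1/σ_n² = 1/σ₀² + n/σ².
So 1/σ₀² = 1/2.3167 − 12/29.6 = 0.431648 − 0.405405 = 0.026243.
Hence σ₀² = 1/0.026243 ≈ 38.1.

σ₀² = 38.1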